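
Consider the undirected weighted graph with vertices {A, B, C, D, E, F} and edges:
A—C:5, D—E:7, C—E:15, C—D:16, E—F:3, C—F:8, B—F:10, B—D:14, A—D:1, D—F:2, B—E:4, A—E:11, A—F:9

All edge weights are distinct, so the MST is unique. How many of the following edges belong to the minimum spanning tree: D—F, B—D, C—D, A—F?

1

Kruskal's algorithm — process edges by increasing weight (ties by edge label):
A—D (1): add. Components now {A,D} {B} {C} {E} {F}
D—F (2): add. Components now {A,D,F} {B} {C} {E}
E—F (3): add. Components now {A,D,E,F} {B} {C}
B—E (4): add. Components now {A,B,D,E,F} {C}
A—C (5): add. Components now {A,B,C,D,E,F}
MST edge set: {A—D, D—F, E—F, B—E, A—C}.
Of the listed edges, {D—F} are in the MST → 1.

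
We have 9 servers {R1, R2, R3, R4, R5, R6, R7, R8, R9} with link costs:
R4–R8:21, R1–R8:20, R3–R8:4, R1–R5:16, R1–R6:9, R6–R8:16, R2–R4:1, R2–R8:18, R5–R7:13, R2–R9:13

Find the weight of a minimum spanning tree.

90

Sort edges by weight, then run Kruskal:
R2–R4 (1): add — endpoints in different components.
R3–R8 (4): add — endpoints in different components.
R1–R6 (9): add — endpoints in different components.
R2–R9 (13): add — endpoints in different components.
R5–R7 (13): add — endpoints in different components.
R1–R5 (16): add — endpoints in different components.
R6–R8 (16): add — endpoints in different components.
R2–R8 (18): add — endpoints in different components.
MST edges: R2–R4, R3–R8, R1–R6, R2–R9, R5–R7, R1–R5, R6–R8, R2–R8; total weight 1+4+9+13+13+16+16+18 = 90.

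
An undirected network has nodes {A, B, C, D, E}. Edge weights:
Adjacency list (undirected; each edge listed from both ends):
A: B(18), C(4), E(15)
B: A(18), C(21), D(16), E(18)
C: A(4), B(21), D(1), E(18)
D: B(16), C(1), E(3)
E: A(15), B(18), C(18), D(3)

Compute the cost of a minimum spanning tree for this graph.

24

Prim, starting at B.
Step 1: cheapest edge leaving the tree is B–D (16); add D.
Step 2: cheapest edge leaving the tree is C–D (1); add C.
Step 3: cheapest edge leaving the tree is D–E (3); add E.
Step 4: cheapest edge leaving the tree is A–C (4); add A.
MST edges: B–D, C–D, D–E, A–C; total weight 16+1+3+4 = 24.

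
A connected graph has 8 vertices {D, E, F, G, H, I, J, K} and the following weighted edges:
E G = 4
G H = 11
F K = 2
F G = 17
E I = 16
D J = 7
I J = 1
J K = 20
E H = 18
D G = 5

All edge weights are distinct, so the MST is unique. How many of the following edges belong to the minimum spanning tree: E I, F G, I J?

2

Kruskal's algorithm — process edges by increasing weight (ties by edge label):
I J (1): add — endpoints in different components.
F K (2): add — endpoints in different components.
E G (4): add — endpoints in different components.
D G (5): add — endpoints in different components.
D J (7): add — endpoints in different components.
G H (11): add — endpoints in different components.
E I (16): skip — E and I already connected.
F G (17): add — endpoints in different components.
MST edge set: {I J, F K, E G, D G, D J, G H, F G}.
Of the listed edges, {F G, I J} are in the MST → 2.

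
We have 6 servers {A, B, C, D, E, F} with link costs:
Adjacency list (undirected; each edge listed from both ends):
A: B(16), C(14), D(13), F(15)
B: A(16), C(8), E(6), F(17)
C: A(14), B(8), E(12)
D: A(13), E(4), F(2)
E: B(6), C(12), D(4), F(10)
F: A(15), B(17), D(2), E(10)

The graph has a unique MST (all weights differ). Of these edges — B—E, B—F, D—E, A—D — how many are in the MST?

Kruskal's algorithm — process edges by increasing weight (ties by edge label):
D—F (2): add — endpoints in different components.
D—E (4): add — endpoints in different components.
B—E (6): add — endpoints in different components.
B—C (8): add — endpoints in different components.
E—F (10): skip — E and F already connected.
C—E (12): skip — C and E already connected.
A—D (13): add — endpoints in different components.
MST edge set: {D—F, D—E, B—E, B—C, A—D}.
Of the listed edges, {B—E, D—E, A—D} are in the MST → 3.

3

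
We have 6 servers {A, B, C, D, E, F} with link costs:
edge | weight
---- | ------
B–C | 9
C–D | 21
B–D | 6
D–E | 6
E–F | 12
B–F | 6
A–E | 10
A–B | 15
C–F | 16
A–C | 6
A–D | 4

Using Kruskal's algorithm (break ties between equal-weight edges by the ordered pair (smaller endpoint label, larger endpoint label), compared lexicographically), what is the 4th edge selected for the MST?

Sort edges by weight, then run Kruskal:
A–D (4): add — endpoints in different components.
A–C (6): add — endpoints in different components.
B–D (6): add — endpoints in different components.
B–F (6): add — endpoints in different components.
D–E (6): add — endpoints in different components.
The 4th edge added is B–F.

B-F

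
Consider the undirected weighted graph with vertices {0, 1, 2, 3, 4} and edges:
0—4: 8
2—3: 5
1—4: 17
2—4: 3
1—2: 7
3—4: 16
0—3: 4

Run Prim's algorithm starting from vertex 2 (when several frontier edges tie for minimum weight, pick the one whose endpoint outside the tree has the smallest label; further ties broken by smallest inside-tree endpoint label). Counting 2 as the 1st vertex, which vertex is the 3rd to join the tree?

3

Grow the tree from 2 using Prim:
Step 1: frontier [2—4 3, 2—3 5, 1—2 7] → take 2—4 (3); add 4.
Step 2: frontier [2—3 5, 1—2 7, 0—4 8, 3—4 16, 1—4 17] → take 2—3 (5); add 3.
Step 3: frontier [1—2 7, 0—3 4, 0—4 8, 1—4 17] → take 0—3 (4); add 0.
Step 4: frontier [1—2 7, 1—4 17] → take 1—2 (7); add 1.
Vertex order: 2, 4, 3, 0, 1. The 3rd vertex is 3.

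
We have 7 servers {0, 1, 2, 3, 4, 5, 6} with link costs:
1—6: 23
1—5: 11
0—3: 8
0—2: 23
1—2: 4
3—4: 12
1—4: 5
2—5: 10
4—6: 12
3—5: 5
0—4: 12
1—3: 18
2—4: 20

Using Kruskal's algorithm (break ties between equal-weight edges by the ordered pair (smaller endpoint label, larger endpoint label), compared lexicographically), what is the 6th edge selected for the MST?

4-6

Kruskal: consider edges lightest-first.
1—2 (4): add. Components now {0} {1,2} {3} {4} {5} {6}
1—4 (5): add. Components now {0} {1,2,4} {3} {5} {6}
3—5 (5): add. Components now {0} {1,2,4} {3,5} {6}
0—3 (8): add. Components now {0,3,5} {1,2,4} {6}
2—5 (10): add. Components now {0,1,2,3,4,5} {6}
1—5 (11): skip — 1 and 5 already connected.
0—4 (12): skip — 0 and 4 already connected.
3—4 (12): skip — 3 and 4 already connected.
4—6 (12): add. Components now {0,1,2,3,4,5,6}
The 6th edge added is 4—6.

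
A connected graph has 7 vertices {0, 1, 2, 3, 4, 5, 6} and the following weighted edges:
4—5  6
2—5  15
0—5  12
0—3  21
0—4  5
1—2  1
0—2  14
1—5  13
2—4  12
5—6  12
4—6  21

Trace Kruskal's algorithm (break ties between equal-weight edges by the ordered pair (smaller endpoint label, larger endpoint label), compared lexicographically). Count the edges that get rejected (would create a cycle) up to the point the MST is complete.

4

Kruskal's algorithm — process edges by increasing weight (ties by edge label):
1—2 (1): add — endpoints in different components.
0—4 (5): add — endpoints in different components.
4—5 (6): add — endpoints in different components.
0—5 (12): skip — 0 and 5 already connected.
2—4 (12): add — endpoints in different components.
5—6 (12): add — endpoints in different components.
1—5 (13): skip — 1 and 5 already connected.
0—2 (14): skip — 0 and 2 already connected.
2—5 (15): skip — 2 and 5 already connected.
0—3 (21): add — endpoints in different components.
Edges rejected before the tree was complete: 4.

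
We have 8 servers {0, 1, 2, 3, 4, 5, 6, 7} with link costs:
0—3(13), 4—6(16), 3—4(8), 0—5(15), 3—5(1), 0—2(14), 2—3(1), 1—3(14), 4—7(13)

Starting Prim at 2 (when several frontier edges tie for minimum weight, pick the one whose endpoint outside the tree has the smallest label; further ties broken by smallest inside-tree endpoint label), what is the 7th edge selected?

4-6

Prim's algorithm from 2:
Step 1: cheapest edge leaving the tree is 2—3 (1); add 3.
Step 2: cheapest edge leaving the tree is 3—5 (1); add 5.
Step 3: cheapest edge leaving the tree is 3—4 (8); add 4.
Step 4: cheapest edge leaving the tree is 0—3 (13); add 0.
Step 5: cheapest edge leaving the tree is 4—7 (13); add 7.
Step 6: cheapest edge leaving the tree is 1—3 (14); add 1.
Step 7: cheapest edge leaving the tree is 4—6 (16); add 6.
The 7th edge added is 4—6.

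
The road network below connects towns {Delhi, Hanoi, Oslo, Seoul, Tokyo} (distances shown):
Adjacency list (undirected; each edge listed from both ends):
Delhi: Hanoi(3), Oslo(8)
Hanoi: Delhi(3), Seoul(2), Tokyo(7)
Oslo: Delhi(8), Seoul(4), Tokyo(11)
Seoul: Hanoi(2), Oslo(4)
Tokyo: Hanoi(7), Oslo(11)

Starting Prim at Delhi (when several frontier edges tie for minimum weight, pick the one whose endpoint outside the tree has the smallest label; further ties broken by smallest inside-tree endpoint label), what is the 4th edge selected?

Hanoi-Tokyo

Prim's algorithm from Delhi:
Step 1: cheapest edge leaving the tree is Delhi Hanoi (3); add Hanoi.
Step 2: cheapest edge leaving the tree is Hanoi Seoul (2); add Seoul.
Step 3: cheapest edge leaving the tree is Oslo Seoul (4); add Oslo.
Step 4: cheapest edge leaving the tree is Hanoi Tokyo (7); add Tokyo.
The 4th edge added is Hanoi Tokyo.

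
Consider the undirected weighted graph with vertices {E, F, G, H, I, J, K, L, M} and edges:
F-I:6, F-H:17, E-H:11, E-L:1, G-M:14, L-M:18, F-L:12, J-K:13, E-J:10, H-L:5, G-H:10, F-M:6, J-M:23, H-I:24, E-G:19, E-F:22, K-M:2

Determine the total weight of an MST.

52

Kruskal: consider edges lightest-first.
E-L (1): add — endpoints in different components.
K-M (2): add — endpoints in different components.
H-L (5): add — endpoints in different components.
F-I (6): add — endpoints in different components.
F-M (6): add — endpoints in different components.
E-J (10): add — endpoints in different components.
G-H (10): add — endpoints in different components.
E-H (11): skip — E and H already connected.
F-L (12): add — endpoints in different components.
MST edges: E-L, K-M, H-L, F-I, F-M, E-J, G-H, F-L; total weight 1+2+5+6+6+10+10+12 = 52.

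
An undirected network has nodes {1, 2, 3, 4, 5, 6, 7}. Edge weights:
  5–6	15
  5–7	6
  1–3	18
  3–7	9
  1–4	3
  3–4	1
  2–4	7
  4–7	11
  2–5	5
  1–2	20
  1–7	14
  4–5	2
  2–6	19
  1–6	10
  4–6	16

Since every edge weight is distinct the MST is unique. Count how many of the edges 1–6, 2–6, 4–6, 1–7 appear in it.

1

Kruskal's algorithm — process edges by increasing weight (ties by edge label):
3–4 (1): add. Components now {1} {2} {3,4} {5} {6} {7}
4–5 (2): add. Components now {1} {2} {3,4,5} {6} {7}
1–4 (3): add. Components now {1,3,4,5} {2} {6} {7}
2–5 (5): add. Components now {1,2,3,4,5} {6} {7}
5–7 (6): add. Components now {1,2,3,4,5,7} {6}
2–4 (7): skip — 2 and 4 already connected.
3–7 (9): skip — 3 and 7 already connected.
1–6 (10): add. Components now {1,2,3,4,5,6,7}
MST edge set: {3–4, 4–5, 1–4, 2–5, 5–7, 1–6}.
Of the listed edges, {1–6} are in the MST → 1.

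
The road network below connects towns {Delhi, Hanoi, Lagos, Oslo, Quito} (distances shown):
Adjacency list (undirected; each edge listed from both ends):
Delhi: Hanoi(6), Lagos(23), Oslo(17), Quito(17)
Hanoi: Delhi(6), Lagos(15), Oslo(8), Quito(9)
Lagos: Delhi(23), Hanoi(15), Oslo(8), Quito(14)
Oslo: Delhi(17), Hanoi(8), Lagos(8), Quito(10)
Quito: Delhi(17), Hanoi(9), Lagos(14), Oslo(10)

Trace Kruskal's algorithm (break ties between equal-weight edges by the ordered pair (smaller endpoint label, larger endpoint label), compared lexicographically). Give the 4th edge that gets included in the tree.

Hanoi-Quito

Kruskal: consider edges lightest-first.
Delhi Hanoi (6): add. Components now {Quito} {Delhi,Hanoi} {Oslo} {Lagos}
Hanoi Oslo (8): add. Components now {Quito} {Delhi,Hanoi,Oslo} {Lagos}
Lagos Oslo (8): add. Components now {Quito} {Delhi,Hanoi,Lagos,Oslo}
Hanoi Quito (9): add. Components now {Delhi,Hanoi,Lagos,Oslo,Quito}
The 4th edge added is Hanoi Quito.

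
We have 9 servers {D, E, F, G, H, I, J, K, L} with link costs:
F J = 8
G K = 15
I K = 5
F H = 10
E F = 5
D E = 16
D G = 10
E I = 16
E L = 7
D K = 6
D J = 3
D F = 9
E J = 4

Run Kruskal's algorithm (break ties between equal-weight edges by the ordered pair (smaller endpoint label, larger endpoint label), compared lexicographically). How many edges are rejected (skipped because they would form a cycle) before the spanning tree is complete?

2

Sort edges by weight, then run Kruskal:
D J (3): add — endpoints in different components.
E J (4): add — endpoints in different components.
E F (5): add — endpoints in different components.
I K (5): add — endpoints in different components.
D K (6): add — endpoints in different components.
E L (7): add — endpoints in different components.
F J (8): skip — F and J already connected.
D F (9): skip — D and F already connected.
D G (10): add — endpoints in different components.
F H (10): add — endpoints in different components.
Edges rejected before the tree was complete: 2.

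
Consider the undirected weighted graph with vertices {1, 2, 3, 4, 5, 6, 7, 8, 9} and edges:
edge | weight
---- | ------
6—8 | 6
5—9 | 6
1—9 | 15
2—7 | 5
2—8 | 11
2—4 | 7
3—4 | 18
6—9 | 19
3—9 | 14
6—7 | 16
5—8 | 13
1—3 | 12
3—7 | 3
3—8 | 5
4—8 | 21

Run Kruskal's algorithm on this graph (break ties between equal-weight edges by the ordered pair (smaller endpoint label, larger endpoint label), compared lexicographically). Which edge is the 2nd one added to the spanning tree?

2-7

Sort edges by weight, then run Kruskal:
3—7 (3): add — endpoints in different components.
2—7 (5): add — endpoints in different components.
3—8 (5): add — endpoints in different components.
5—9 (6): add — endpoints in different components.
6—8 (6): add — endpoints in different components.
2—4 (7): add — endpoints in different components.
2—8 (11): skip — 2 and 8 already connected.
1—3 (12): add — endpoints in different components.
5—8 (13): add — endpoints in different components.
The 2nd edge added is 2—7.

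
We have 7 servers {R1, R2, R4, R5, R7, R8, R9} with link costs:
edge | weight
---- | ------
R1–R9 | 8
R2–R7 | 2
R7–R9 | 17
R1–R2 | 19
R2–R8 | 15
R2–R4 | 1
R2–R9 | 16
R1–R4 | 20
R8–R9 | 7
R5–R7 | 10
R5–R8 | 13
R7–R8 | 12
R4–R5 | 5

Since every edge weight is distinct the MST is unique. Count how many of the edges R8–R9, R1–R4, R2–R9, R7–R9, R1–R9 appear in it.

2

Kruskal's algorithm — process edges by increasing weight (ties by edge label):
R2–R4 (1): add. Components now {R8} {R1} {R9} {R2,R4} {R7} {R5}
R2–R7 (2): add. Components now {R8} {R1} {R9} {R2,R4,R7} {R5}
R4–R5 (5): add. Components now {R8} {R1} {R9} {R2,R4,R5,R7}
R8–R9 (7): add. Components now {R8,R9} {R1} {R2,R4,R5,R7}
R1–R9 (8): add. Components now {R1,R8,R9} {R2,R4,R5,R7}
R5–R7 (10): skip — R7 and R5 already connected.
R7–R8 (12): add. Components now {R1,R2,R4,R5,R7,R8,R9}
MST edge set: {R2–R4, R2–R7, R4–R5, R8–R9, R1–R9, R7–R8}.
Of the listed edges, {R8–R9, R1–R9} are in the MST → 2.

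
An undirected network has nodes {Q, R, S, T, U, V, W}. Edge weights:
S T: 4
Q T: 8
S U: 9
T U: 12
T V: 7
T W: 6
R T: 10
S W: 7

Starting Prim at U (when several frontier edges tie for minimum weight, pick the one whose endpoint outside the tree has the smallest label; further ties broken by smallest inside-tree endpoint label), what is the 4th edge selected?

Prim's algorithm from U:
Step 1: frontier [S U 9, T U 12] → take S U (9); add S.
Step 2: frontier [S T 4, S W 7, T U 12] → take S T (4); add T.
Step 3: frontier [S W 7, T W 6, T V 7, Q T 8, R T 10] → take T W (6); add W.
Step 4: frontier [T V 7, Q T 8, R T 10] → take T V (7); add V.
Step 5: frontier [Q T 8, R T 10] → take Q T (8); add Q.
Step 6: frontier [R T 10] → take R T (10); add R.
The 4th edge added is T V.

T-V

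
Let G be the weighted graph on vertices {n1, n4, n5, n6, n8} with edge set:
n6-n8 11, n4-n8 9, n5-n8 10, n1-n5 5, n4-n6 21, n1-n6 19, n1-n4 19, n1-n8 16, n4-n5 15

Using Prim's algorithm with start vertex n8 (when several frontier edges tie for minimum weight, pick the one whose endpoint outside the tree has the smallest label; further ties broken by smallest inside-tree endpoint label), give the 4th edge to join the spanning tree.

Prim's algorithm from n8:
Step 1: cheapest edge leaving the tree is n4-n8 (9); add n4.
Step 2: cheapest edge leaving the tree is n5-n8 (10); add n5.
Step 3: cheapest edge leaving the tree is n1-n5 (5); add n1.
Step 4: cheapest edge leaving the tree is n6-n8 (11); add n6.
The 4th edge added is n6-n8.

n6-n8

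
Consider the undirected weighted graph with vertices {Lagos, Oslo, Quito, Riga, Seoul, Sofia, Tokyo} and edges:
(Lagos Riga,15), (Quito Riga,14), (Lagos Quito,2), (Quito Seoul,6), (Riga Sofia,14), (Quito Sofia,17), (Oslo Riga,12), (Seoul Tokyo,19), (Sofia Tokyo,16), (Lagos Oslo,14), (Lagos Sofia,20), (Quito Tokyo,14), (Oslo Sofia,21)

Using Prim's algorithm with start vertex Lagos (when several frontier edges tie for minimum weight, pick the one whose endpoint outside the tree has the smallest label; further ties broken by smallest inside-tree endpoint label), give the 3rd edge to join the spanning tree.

Prim's algorithm from Lagos:
Step 1: frontier [Lagos Quito 2, Lagos Oslo 14, Lagos Riga 15, Lagos Sofia 20] → take Lagos Quito (2); add Quito.
Step 2: frontier [Lagos Oslo 14, Lagos Riga 15, Lagos Sofia 20, Quito Seoul 6, Quito Riga 14, Quito Tokyo 14, Quito Sofia 17] → take Quito Seoul (6); add Seoul.
Step 3: frontier [Lagos Oslo 14, Lagos Riga 15, Lagos Sofia 20, Quito Riga 14, Quito Tokyo 14, Quito Sofia 17, Seoul Tokyo 19] → take Lagos Oslo (14); add Oslo.
Step 4: frontier [Lagos Riga 15, Lagos Sofia 20, Oslo Riga 12, Oslo Sofia 21, Quito Riga 14, Quito Tokyo 14, Quito Sofia 17, Seoul Tokyo 19] → take Oslo Riga (12); add Riga.
Step 5: frontier [Lagos Sofia 20, Oslo Sofia 21, Quito Tokyo 14, Quito Sofia 17, Riga Sofia 14, Seoul Tokyo 19] → take Riga Sofia (14); add Sofia.
Step 6: frontier [Quito Tokyo 14, Seoul Tokyo 19, Sofia Tokyo 16] → take Quito Tokyo (14); add Tokyo.
The 3rd edge added is Lagos Oslo.

Lagos-Oslo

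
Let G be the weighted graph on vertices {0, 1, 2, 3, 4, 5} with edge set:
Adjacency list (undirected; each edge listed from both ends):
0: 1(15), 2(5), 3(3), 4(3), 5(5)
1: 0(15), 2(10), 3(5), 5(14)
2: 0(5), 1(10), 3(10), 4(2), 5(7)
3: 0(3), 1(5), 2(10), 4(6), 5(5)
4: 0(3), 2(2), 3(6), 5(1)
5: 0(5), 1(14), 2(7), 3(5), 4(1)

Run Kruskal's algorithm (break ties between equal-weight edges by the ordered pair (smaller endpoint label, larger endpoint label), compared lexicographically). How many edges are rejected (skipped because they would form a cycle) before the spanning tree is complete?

Kruskal's algorithm — process edges by increasing weight (ties by edge label):
4—5 (1): add. Components now {0} {1} {2} {3} {4,5}
2—4 (2): add. Components now {0} {1} {2,4,5} {3}
0—3 (3): add. Components now {0,3} {1} {2,4,5}
0—4 (3): add. Components now {0,2,3,4,5} {1}
0—2 (5): skip — 0 and 2 already connected.
0—5 (5): skip — 0 and 5 already connected.
1—3 (5): add. Components now {0,1,2,3,4,5}
Edges rejected before the tree was complete: 2.

2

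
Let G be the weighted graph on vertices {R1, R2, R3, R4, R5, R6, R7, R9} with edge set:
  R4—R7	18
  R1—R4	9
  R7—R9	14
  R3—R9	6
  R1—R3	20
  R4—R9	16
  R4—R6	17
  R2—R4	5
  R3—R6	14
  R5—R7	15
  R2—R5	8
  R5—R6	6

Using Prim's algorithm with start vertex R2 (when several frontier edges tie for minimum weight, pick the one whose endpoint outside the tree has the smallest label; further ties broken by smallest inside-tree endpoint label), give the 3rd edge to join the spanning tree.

R5-R6

Prim, starting at R2.
Step 1: frontier [R2—R4 5, R2—R5 8] → take R2—R4 (5); add R4.
Step 2: frontier [R2—R5 8, R1—R4 9, R4—R9 16, R4—R6 17, R4—R7 18] → take R2—R5 (8); add R5.
Step 3: frontier [R1—R4 9, R4—R9 16, R4—R6 17, R4—R7 18, R5—R6 6, R5—R7 15] → take R5—R6 (6); add R6.
Step 4: frontier [R1—R4 9, R4—R9 16, R4—R7 18, R5—R7 15, R3—R6 14] → take R1—R4 (9); add R1.
Step 5: frontier [R1—R3 20, R4—R9 16, R4—R7 18, R5—R7 15, R3—R6 14] → take R3—R6 (14); add R3.
Step 6: frontier [R3—R9 6, R4—R9 16, R4—R7 18, R5—R7 15] → take R3—R9 (6); add R9.
Step 7: frontier [R4—R7 18, R5—R7 15, R7—R9 14] → take R7—R9 (14); add R7.
The 3rd edge added is R5—R6.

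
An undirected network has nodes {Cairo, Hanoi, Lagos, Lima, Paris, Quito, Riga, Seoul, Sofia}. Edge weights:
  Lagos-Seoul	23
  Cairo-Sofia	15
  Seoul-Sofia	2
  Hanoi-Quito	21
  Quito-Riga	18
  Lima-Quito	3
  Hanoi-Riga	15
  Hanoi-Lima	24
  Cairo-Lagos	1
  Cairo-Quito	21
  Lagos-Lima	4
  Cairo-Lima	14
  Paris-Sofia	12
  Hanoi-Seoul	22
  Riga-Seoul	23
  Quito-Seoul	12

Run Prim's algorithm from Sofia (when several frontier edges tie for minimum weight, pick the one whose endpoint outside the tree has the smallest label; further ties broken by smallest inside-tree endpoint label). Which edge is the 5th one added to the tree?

Lagos-Lima

Prim, starting at Sofia.
Step 1: cheapest edge leaving the tree is Seoul-Sofia (2); add Seoul.
Step 2: cheapest edge leaving the tree is Paris-Sofia (12); add Paris.
Step 3: cheapest edge leaving the tree is Quito-Seoul (12); add Quito.
Step 4: cheapest edge leaving the tree is Lima-Quito (3); add Lima.
Step 5: cheapest edge leaving the tree is Lagos-Lima (4); add Lagos.
Step 6: cheapest edge leaving the tree is Cairo-Lagos (1); add Cairo.
Step 7: cheapest edge leaving the tree is Quito-Riga (18); add Riga.
Step 8: cheapest edge leaving the tree is Hanoi-Riga (15); add Hanoi.
The 5th edge added is Lagos-Lima.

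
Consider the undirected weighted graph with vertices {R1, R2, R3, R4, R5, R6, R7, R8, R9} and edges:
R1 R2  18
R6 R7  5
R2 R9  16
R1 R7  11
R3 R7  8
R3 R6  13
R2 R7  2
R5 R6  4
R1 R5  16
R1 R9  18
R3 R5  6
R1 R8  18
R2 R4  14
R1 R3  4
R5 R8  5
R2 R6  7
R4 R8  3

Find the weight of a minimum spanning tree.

45

Kruskal's algorithm — process edges by increasing weight (ties by edge label):
R2 R7 (2): add — endpoints in different components.
R4 R8 (3): add — endpoints in different components.
R1 R3 (4): add — endpoints in different components.
R5 R6 (4): add — endpoints in different components.
R5 R8 (5): add — endpoints in different components.
R6 R7 (5): add — endpoints in different components.
R3 R5 (6): add — endpoints in different components.
R2 R6 (7): skip — R2 and R6 already connected.
R3 R7 (8): skip — R3 and R7 already connected.
R1 R7 (11): skip — R1 and R7 already connected.
R3 R6 (13): skip — R6 and R3 already connected.
R2 R4 (14): skip — R2 and R4 already connected.
R1 R5 (16): skip — R1 and R5 already connected.
R2 R9 (16): add — endpoints in different components.
MST edges: R2 R7, R4 R8, R1 R3, R5 R6, R5 R8, R6 R7, R3 R5, R2 R9; total weight 2+3+4+4+5+5+6+16 = 45.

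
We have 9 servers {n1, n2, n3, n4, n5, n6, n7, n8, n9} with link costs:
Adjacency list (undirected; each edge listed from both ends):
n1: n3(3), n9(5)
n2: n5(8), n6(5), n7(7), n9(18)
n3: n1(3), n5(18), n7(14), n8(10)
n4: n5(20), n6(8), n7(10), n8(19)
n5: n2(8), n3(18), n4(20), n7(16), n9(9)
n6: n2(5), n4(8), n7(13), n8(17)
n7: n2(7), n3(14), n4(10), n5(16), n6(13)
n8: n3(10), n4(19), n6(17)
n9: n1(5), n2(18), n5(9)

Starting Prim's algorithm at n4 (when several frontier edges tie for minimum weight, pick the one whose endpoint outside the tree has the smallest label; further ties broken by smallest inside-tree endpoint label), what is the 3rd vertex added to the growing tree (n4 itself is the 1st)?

Prim, starting at n4.
Step 1: cheapest edge leaving the tree is n4—n6 (8); add n6.
Step 2: cheapest edge leaving the tree is n2—n6 (5); add n2.
Step 3: cheapest edge leaving the tree is n2—n7 (7); add n7.
Step 4: cheapest edge leaving the tree is n2—n5 (8); add n5.
Step 5: cheapest edge leaving the tree is n5—n9 (9); add n9.
Step 6: cheapest edge leaving the tree is n1—n9 (5); add n1.
Step 7: cheapest edge leaving the tree is n1—n3 (3); add n3.
Step 8: cheapest edge leaving the tree is n3—n8 (10); add n8.
Vertex order: n4, n6, n2, n7, n5, n9, n1, n3, n8. The 3rd vertex is n2.

n2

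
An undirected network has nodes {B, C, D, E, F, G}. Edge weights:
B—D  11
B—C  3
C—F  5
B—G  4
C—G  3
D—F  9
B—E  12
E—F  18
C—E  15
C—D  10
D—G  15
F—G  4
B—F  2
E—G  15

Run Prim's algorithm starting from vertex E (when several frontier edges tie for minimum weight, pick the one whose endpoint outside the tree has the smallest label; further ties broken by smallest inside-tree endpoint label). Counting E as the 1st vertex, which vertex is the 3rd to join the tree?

F

Prim, starting at E.
Step 1: cheapest edge leaving the tree is B—E (12); add B.
Step 2: cheapest edge leaving the tree is B—F (2); add F.
Step 3: cheapest edge leaving the tree is B—C (3); add C.
Step 4: cheapest edge leaving the tree is C—G (3); add G.
Step 5: cheapest edge leaving the tree is D—F (9); add D.
Vertex order: E, B, F, C, G, D. The 3rd vertex is F.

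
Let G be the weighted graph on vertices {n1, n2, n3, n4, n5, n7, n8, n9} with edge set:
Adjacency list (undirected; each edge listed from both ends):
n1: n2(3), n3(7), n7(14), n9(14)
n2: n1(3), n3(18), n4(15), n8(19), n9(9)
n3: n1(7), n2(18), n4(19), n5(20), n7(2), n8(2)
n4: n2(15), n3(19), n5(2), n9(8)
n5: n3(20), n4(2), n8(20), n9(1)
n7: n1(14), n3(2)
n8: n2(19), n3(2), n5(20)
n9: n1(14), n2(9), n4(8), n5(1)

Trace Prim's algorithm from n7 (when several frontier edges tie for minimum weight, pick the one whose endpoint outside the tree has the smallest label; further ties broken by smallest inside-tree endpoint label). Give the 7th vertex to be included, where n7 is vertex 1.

n5

Prim, starting at n7.
Step 1: cheapest edge leaving the tree is n3–n7 (2); add n3.
Step 2: cheapest edge leaving the tree is n3–n8 (2); add n8.
Step 3: cheapest edge leaving the tree is n1–n3 (7); add n1.
Step 4: cheapest edge leaving the tree is n1–n2 (3); add n2.
Step 5: cheapest edge leaving the tree is n2–n9 (9); add n9.
Step 6: cheapest edge leaving the tree is n5–n9 (1); add n5.
Step 7: cheapest edge leaving the tree is n4–n5 (2); add n4.
Vertex order: n7, n3, n8, n1, n2, n9, n5, n4. The 7th vertex is n5.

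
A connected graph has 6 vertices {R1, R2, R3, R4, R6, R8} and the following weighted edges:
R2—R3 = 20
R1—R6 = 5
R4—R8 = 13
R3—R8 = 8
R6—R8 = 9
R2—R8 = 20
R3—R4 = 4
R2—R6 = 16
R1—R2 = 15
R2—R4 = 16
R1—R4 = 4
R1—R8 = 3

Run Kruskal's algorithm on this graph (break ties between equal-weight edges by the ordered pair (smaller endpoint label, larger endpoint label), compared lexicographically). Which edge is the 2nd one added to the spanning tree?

R1-R4

Sort edges by weight, then run Kruskal:
R1—R8 (3): add. Components now {R1,R8} {R6} {R2} {R4} {R3}
R1—R4 (4): add. Components now {R1,R4,R8} {R6} {R2} {R3}
R3—R4 (4): add. Components now {R1,R3,R4,R8} {R6} {R2}
R1—R6 (5): add. Components now {R1,R3,R4,R6,R8} {R2}
R3—R8 (8): skip — R3 and R8 already connected.
R6—R8 (9): skip — R6 and R8 already connected.
R4—R8 (13): skip — R4 and R8 already connected.
R1—R2 (15): add. Components now {R1,R2,R3,R4,R6,R8}
The 2nd edge added is R1—R4.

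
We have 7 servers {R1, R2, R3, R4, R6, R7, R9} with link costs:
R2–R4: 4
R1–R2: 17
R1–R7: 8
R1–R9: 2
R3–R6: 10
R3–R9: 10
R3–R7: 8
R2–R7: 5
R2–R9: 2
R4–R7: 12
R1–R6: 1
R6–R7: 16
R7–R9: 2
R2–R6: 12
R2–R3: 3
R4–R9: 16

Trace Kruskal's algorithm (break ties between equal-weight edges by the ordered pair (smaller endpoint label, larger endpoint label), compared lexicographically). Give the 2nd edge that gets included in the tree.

R1-R9

Kruskal: consider edges lightest-first.
R1–R6 (1): add — endpoints in different components.
R1–R9 (2): add — endpoints in different components.
R2–R9 (2): add — endpoints in different components.
R7–R9 (2): add — endpoints in different components.
R2–R3 (3): add — endpoints in different components.
R2–R4 (4): add — endpoints in different components.
The 2nd edge added is R1–R9.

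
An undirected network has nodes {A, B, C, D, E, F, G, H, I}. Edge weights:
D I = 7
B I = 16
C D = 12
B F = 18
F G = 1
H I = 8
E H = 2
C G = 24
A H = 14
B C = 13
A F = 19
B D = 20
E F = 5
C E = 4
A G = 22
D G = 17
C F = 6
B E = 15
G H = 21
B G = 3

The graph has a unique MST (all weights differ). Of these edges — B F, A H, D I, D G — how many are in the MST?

Kruskal's algorithm — process edges by increasing weight (ties by edge label):
F G (1): add — endpoints in different components.
E H (2): add — endpoints in different components.
B G (3): add — endpoints in different components.
C E (4): add — endpoints in different components.
E F (5): add — endpoints in different components.
C F (6): skip — C and F already connected.
D I (7): add — endpoints in different components.
H I (8): add — endpoints in different components.
C D (12): skip — C and D already connected.
B C (13): skip — B and C already connected.
A H (14): add — endpoints in different components.
MST edge set: {F G, E H, B G, C E, E F, D I, H I, A H}.
Of the listed edges, {A H, D I} are in the MST → 2.

2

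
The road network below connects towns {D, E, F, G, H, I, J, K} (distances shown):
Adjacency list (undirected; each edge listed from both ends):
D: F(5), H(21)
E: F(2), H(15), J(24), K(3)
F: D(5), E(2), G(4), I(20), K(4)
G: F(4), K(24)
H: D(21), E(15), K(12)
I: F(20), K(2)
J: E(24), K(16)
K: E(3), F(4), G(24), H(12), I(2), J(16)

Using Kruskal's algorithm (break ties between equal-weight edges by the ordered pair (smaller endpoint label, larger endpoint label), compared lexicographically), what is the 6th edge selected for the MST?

H-K

Sort edges by weight, then run Kruskal:
E F (2): add — endpoints in different components.
I K (2): add — endpoints in different components.
E K (3): add — endpoints in different components.
F G (4): add — endpoints in different components.
F K (4): skip — F and K already connected.
D F (5): add — endpoints in different components.
H K (12): add — endpoints in different components.
E H (15): skip — E and H already connected.
J K (16): add — endpoints in different components.
The 6th edge added is H K.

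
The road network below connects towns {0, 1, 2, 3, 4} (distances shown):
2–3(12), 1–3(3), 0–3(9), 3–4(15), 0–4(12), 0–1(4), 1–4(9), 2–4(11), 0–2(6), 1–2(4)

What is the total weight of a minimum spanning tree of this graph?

20

Prim's algorithm from 3:
Step 1: cheapest edge leaving the tree is 1–3 (3); add 1.
Step 2: cheapest edge leaving the tree is 0–1 (4); add 0.
Step 3: cheapest edge leaving the tree is 1–2 (4); add 2.
Step 4: cheapest edge leaving the tree is 1–4 (9); add 4.
MST edges: 1–3, 0–1, 1–2, 1–4; total weight 3+4+4+9 = 20.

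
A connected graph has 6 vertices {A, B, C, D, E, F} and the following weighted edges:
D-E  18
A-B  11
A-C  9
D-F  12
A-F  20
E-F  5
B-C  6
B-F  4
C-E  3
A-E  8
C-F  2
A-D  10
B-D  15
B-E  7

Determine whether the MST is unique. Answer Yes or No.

Kruskal's algorithm — process edges by increasing weight (ties by edge label):
C-F (2): add — endpoints in different components.
C-E (3): add — endpoints in different components.
B-F (4): add — endpoints in different components.
E-F (5): skip — E and F already connected.
B-C (6): skip — B and C already connected.
B-E (7): skip — B and E already connected.
A-E (8): add — endpoints in different components.
A-C (9): skip — A and C already connected.
A-D (10): add — endpoints in different components.
Every non-tree edge has weight strictly greater than the heaviest edge on the tree path between its endpoints, so the MST is unique.

Yes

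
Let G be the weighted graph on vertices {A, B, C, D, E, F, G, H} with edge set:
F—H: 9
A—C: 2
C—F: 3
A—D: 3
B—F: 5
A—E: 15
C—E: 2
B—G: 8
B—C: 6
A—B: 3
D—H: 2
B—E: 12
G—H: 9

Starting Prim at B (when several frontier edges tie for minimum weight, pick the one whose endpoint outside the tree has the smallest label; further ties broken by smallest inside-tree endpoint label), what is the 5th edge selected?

D-H

Prim's algorithm from B:
Step 1: cheapest edge leaving the tree is A—B (3); add A.
Step 2: cheapest edge leaving the tree is A—C (2); add C.
Step 3: cheapest edge leaving the tree is C—E (2); add E.
Step 4: cheapest edge leaving the tree is A—D (3); add D.
Step 5: cheapest edge leaving the tree is D—H (2); add H.
Step 6: cheapest edge leaving the tree is C—F (3); add F.
Step 7: cheapest edge leaving the tree is B—G (8); add G.
The 5th edge added is D—H.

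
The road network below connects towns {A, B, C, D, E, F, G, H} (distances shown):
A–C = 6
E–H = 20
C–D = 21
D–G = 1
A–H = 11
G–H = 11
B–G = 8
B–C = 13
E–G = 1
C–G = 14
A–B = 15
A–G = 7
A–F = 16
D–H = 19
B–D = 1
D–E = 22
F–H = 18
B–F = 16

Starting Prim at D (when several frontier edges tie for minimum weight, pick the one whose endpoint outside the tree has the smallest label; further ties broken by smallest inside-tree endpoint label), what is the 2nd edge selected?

Prim's algorithm from D:
Step 1: cheapest edge leaving the tree is B–D (1); add B.
Step 2: cheapest edge leaving the tree is D–G (1); add G.
Step 3: cheapest edge leaving the tree is E–G (1); add E.
Step 4: cheapest edge leaving the tree is A–G (7); add A.
Step 5: cheapest edge leaving the tree is A–C (6); add C.
Step 6: cheapest edge leaving the tree is A–H (11); add H.
Step 7: cheapest edge leaving the tree is A–F (16); add F.
The 2nd edge added is D–G.

D-G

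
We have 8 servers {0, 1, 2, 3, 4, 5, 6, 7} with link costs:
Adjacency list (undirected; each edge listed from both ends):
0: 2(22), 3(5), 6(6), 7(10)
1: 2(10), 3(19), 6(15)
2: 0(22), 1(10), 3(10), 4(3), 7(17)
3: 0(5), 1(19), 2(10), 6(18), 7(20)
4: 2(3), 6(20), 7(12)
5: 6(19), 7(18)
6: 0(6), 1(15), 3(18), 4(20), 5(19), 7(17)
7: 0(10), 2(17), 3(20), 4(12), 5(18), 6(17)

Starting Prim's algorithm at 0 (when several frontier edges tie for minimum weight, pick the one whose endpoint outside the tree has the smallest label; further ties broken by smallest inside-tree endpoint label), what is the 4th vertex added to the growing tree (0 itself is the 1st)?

Prim, starting at 0.
Step 1: cheapest edge leaving the tree is 0 3 (5); add 3.
Step 2: cheapest edge leaving the tree is 0 6 (6); add 6.
Step 3: cheapest edge leaving the tree is 2 3 (10); add 2.
Step 4: cheapest edge leaving the tree is 2 4 (3); add 4.
Step 5: cheapest edge leaving the tree is 1 2 (10); add 1.
Step 6: cheapest edge leaving the tree is 0 7 (10); add 7.
Step 7: cheapest edge leaving the tree is 5 7 (18); add 5.
Vertex order: 0, 3, 6, 2, 4, 1, 7, 5. The 4th vertex is 2.

2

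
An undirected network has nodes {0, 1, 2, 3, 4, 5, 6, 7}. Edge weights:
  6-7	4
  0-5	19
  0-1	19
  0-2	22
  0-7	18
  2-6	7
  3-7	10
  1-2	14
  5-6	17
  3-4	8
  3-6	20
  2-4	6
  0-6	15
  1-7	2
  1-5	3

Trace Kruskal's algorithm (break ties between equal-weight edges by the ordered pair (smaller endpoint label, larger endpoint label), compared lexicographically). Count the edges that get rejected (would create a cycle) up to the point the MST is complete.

Kruskal's algorithm — process edges by increasing weight (ties by edge label):
1-7 (2): add — endpoints in different components.
1-5 (3): add — endpoints in different components.
6-7 (4): add — endpoints in different components.
2-4 (6): add — endpoints in different components.
2-6 (7): add — endpoints in different components.
3-4 (8): add — endpoints in different components.
3-7 (10): skip — 3 and 7 already connected.
1-2 (14): skip — 1 and 2 already connected.
0-6 (15): add — endpoints in different components.
Edges rejected before the tree was complete: 2.

2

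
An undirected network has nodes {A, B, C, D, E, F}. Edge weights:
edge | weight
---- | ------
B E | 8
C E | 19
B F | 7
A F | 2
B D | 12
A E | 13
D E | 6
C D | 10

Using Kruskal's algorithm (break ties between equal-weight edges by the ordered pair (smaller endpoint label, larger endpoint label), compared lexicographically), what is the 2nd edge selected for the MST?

Kruskal's algorithm — process edges by increasing weight (ties by edge label):
A F (2): add. Components now {A,F} {B} {C} {D} {E}
D E (6): add. Components now {A,F} {B} {C} {D,E}
B F (7): add. Components now {A,B,F} {C} {D,E}
B E (8): add. Components now {A,B,D,E,F} {C}
C D (10): add. Components now {A,B,C,D,E,F}
The 2nd edge added is D E.

D-E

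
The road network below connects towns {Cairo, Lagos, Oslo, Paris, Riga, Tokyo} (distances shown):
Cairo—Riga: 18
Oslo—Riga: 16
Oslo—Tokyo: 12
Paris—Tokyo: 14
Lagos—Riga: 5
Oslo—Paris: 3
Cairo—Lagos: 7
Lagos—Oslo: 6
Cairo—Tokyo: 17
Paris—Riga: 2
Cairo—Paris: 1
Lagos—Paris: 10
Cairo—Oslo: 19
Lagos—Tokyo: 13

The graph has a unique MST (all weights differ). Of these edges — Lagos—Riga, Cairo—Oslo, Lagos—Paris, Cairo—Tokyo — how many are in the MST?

1

Kruskal's algorithm — process edges by increasing weight (ties by edge label):
Cairo—Paris (1): add — endpoints in different components.
Paris—Riga (2): add — endpoints in different components.
Oslo—Paris (3): add — endpoints in different components.
Lagos—Riga (5): add — endpoints in different components.
Lagos—Oslo (6): skip — Lagos and Oslo already connected.
Cairo—Lagos (7): skip — Cairo and Lagos already connected.
Lagos—Paris (10): skip — Paris and Lagos already connected.
Oslo—Tokyo (12): add — endpoints in different components.
MST edge set: {Cairo—Paris, Paris—Riga, Oslo—Paris, Lagos—Riga, Oslo—Tokyo}.
Of the listed edges, {Lagos—Riga} are in the MST → 1.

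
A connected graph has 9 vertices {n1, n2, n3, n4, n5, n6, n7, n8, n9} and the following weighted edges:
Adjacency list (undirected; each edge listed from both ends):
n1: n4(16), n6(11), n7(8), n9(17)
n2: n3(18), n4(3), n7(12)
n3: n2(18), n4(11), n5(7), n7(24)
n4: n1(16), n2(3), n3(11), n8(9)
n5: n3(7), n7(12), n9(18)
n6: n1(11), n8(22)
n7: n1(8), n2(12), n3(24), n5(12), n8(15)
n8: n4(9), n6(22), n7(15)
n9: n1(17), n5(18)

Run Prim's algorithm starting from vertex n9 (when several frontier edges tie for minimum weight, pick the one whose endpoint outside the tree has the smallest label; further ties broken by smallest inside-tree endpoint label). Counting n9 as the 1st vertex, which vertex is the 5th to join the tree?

n2

Prim, starting at n9.
Step 1: cheapest edge leaving the tree is n1 n9 (17); add n1.
Step 2: cheapest edge leaving the tree is n1 n7 (8); add n7.
Step 3: cheapest edge leaving the tree is n1 n6 (11); add n6.
Step 4: cheapest edge leaving the tree is n2 n7 (12); add n2.
Step 5: cheapest edge leaving the tree is n2 n4 (3); add n4.
Step 6: cheapest edge leaving the tree is n4 n8 (9); add n8.
Step 7: cheapest edge leaving the tree is n3 n4 (11); add n3.
Step 8: cheapest edge leaving the tree is n3 n5 (7); add n5.
Vertex order: n9, n1, n7, n6, n2, n4, n8, n3, n5. The 5th vertex is n2.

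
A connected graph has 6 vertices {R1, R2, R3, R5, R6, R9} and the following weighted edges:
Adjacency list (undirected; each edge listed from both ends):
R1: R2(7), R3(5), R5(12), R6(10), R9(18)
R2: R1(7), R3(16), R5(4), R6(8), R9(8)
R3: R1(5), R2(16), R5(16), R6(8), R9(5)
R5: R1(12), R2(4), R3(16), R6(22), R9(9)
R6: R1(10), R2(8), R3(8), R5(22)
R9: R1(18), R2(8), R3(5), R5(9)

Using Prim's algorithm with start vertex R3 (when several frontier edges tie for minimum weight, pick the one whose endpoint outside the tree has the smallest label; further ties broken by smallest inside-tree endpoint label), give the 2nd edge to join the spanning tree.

R3-R9

Grow the tree from R3 using Prim:
Step 1: cheapest edge leaving the tree is R1 R3 (5); add R1.
Step 2: cheapest edge leaving the tree is R3 R9 (5); add R9.
Step 3: cheapest edge leaving the tree is R1 R2 (7); add R2.
Step 4: cheapest edge leaving the tree is R2 R5 (4); add R5.
Step 5: cheapest edge leaving the tree is R2 R6 (8); add R6.
The 2nd edge added is R3 R9.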